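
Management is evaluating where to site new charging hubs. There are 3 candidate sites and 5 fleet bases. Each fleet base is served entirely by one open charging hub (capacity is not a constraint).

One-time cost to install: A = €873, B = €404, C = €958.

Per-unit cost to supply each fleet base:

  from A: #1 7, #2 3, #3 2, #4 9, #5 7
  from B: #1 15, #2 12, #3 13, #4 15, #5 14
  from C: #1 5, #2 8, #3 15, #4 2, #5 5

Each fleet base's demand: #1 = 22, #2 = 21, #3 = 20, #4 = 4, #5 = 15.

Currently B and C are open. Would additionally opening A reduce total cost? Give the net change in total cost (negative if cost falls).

Current service cost with {B, C}: 621.
Adding A: each fleet base re-picks its cheapest; new service cost 296, saving 325.
Extra fixed cost: 873. Net change = 873 − 325 = 548.
(Totals: 1983 → 2531.)

No — net change +548 (cost rises by 548).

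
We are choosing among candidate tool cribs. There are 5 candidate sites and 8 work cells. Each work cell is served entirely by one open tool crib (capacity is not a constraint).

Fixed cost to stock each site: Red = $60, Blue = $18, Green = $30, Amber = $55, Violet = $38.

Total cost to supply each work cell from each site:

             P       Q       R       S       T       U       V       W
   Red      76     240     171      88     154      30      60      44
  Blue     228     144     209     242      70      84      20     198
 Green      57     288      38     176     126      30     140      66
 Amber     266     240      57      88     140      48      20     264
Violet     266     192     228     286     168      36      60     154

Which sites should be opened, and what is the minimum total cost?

Open Red, Blue and Green; minimum total cost 599.

For any fixed open set, each work cell goes to its cheapest open site; total = fixed + service.
{Red, Blue, Green}: P→Green 57, Q→Blue 144, R→Green 38, S→Red 88, T→Blue 70, U→Red 30, V→Blue 20, W→Red 44. Service 491; fixed 108; total 599.
{Blue, Green, Amber}: service 513 + fixed 103 = 616
{Red, Blue, Green, Violet}: service 491 + fixed 146 = 637
{Red, Blue, Green, Amber, Violet}: service 491 + fixed 201 = 692
No other subset beats 599.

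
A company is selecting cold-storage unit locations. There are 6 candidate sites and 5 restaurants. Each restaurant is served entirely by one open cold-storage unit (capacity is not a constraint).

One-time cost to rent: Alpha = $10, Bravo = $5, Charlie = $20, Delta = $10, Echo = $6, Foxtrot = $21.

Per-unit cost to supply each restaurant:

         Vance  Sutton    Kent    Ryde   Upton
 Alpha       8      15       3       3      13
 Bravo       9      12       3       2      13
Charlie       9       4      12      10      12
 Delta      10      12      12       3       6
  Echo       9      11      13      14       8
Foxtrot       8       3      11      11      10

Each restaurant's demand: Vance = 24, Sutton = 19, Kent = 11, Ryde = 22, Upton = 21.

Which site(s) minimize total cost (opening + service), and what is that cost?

For any fixed open set, each restaurant goes to its cheapest open site; total = fixed + service.
{Bravo, Delta, Foxtrot}: Vance→Foxtrot 8·24=192, Sutton→Foxtrot 3·19=57, Kent→Bravo 3·11=33, Ryde→Bravo 2·22=44, Upton→Delta 6·21=126. Service 452; fixed 36; total 488.
{Bravo, Delta, Echo, Foxtrot}: Vance→Foxtrot 8·24=192, Sutton→Foxtrot 3·19=57, Kent→Bravo 3·11=33, Ryde→Bravo 2·22=44, Upton→Delta 6·21=126. Service 452; fixed 42; total 494.
{Alpha, Bravo, Delta, Foxtrot}: Vance→Alpha 8·24=192, Sutton→Foxtrot 3·19=57, Kent→Alpha 3·11=33, Ryde→Bravo 2·22=44, Upton→Delta 6·21=126. Service 452; fixed 46; total 498.
{Alpha, Bravo, Charlie, Delta, Echo, Foxtrot}: service 452 + fixed 72 = 524
No other subset beats 488.

Open Bravo, Delta and Foxtrot; minimum total cost 488.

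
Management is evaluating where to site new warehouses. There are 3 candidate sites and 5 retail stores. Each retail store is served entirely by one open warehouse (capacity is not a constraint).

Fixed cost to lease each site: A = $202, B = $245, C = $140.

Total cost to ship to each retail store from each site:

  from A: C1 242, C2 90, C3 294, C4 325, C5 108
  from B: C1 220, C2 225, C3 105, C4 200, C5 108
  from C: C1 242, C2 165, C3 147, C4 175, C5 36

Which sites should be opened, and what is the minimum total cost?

For any fixed open set, each retail store goes to its cheapest open site; total = fixed + service.
{C}: C1→C 242, C2→C 165, C3→C 147, C4→C 175, C5→C 36. Service 765; fixed 140; total 905.
{A, C}: C1→A 242, C2→A 90, C3→C 147, C4→C 175, C5→C 36. Service 690; fixed 342; total 1032.
{B, C}: C1→B 220, C2→C 165, C3→B 105, C4→C 175, C5→C 36. Service 701; fixed 385; total 1086.
{A, B, C}: service 626 + fixed 587 = 1213
No other subset beats 905.

Open C only; minimum total cost 905.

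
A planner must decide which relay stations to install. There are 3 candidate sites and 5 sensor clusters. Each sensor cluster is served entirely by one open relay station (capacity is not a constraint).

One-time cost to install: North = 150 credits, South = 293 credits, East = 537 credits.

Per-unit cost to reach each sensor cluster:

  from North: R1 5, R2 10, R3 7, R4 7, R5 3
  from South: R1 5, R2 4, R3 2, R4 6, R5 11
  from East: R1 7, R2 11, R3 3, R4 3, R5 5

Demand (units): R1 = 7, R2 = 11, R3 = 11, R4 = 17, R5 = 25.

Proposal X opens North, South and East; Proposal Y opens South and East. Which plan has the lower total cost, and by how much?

Proposal Y is cheaper by 100.

Proposal X: {North, South, East}: R1→North 5·7=35, R2→South 4·11=44, R3→South 2·11=22, R4→East 3·17=51, R5→North 3·25=75. Service 227; fixed 980; total 1207.
Proposal Y: {South, East}: R1→South 5·7=35, R2→South 4·11=44, R3→South 2·11=22, R4→East 3·17=51, R5→East 5·25=125. Service 277; fixed 830; total 1107.
Difference: |1207 − 1107| = 100.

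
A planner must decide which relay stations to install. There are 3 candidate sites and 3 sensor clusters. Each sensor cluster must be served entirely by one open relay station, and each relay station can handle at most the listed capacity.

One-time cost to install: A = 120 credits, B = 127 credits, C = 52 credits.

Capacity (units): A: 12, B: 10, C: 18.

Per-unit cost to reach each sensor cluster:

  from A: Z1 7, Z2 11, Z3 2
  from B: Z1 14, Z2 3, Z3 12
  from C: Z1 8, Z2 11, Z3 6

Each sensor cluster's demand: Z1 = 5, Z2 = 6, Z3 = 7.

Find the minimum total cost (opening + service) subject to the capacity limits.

Minimum total cost: 200

Open {C}: Z1→C 8·5=40, Z2→C 11·6=66, Z3→C 6·7=42.
Loads: C carries 18/18. Service 148; fixed 52; total 200.
Next best feasible plan costs 279.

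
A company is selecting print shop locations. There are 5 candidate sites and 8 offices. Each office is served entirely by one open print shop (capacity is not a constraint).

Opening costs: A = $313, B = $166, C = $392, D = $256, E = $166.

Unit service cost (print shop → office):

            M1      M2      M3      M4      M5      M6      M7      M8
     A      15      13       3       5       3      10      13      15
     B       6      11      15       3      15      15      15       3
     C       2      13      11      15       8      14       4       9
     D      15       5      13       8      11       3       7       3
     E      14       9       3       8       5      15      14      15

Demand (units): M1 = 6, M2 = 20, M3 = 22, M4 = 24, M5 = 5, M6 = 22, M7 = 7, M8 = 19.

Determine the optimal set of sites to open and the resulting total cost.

For any fixed open set, each office goes to its cheapest open site; total = fixed + service.
{B, D, E}: M1→B 6·6=36, M2→D 5·20=100, M3→E 3·22=66, M4→B 3·24=72, M5→E 5·5=25, M6→D 3·22=66, M7→D 7·7=49, M8→B 3·19=57. Service 471; fixed 588; total 1059.
{D, E}: service 639 + fixed 422 = 1061
{A, D}: M1→A 15·6=90, M2→D 5·20=100, M3→A 3·22=66, M4→A 5·24=120, M5→A 3·5=15, M6→D 3·22=66, M7→D 7·7=49, M8→D 3·19=57. Service 563; fixed 569; total 1132.
{A, B, C, D, E}: service 416 + fixed 1293 = 1709
No other subset beats 1059.

Open B, D and E; minimum total cost 1059.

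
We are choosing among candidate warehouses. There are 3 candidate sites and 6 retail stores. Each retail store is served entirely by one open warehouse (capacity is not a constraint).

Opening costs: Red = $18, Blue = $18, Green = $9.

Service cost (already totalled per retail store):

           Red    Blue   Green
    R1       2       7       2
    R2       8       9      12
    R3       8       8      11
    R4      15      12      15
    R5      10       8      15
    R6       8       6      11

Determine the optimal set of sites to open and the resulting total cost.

For any fixed open set, each retail store goes to its cheapest open site; total = fixed + service.
{Blue}: R1→Blue 7, R2→Blue 9, R3→Blue 8, R4→Blue 12, R5→Blue 8, R6→Blue 6. Service 50; fixed 18; total 68.
{Red}: R1→Red 2, R2→Red 8, R3→Red 8, R4→Red 15, R5→Red 10, R6→Red 8. Service 51; fixed 18; total 69.
{Blue, Green}: R1→Green 2, R2→Blue 9, R3→Blue 8, R4→Blue 12, R5→Blue 8, R6→Blue 6. Service 45; fixed 27; total 72.
{Red, Blue, Green}: R1→Red 2, R2→Red 8, R3→Red 8, R4→Blue 12, R5→Blue 8, R6→Blue 6. Service 44; fixed 45; total 89.
No other subset beats 68.

Open Blue only; minimum total cost 68.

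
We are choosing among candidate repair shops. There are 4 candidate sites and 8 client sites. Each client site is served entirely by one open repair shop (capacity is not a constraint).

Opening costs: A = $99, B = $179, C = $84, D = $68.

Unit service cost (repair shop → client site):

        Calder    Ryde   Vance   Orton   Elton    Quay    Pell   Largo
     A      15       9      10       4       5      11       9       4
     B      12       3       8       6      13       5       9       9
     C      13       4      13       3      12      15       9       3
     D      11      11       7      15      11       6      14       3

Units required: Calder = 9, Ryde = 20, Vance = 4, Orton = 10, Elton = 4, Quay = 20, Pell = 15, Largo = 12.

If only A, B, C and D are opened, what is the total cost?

Total cost: 938

Each client site is assigned to its cheapest site among the open ones.
{A, B, C, D}: Calder→D 11·9=99, Ryde→B 3·20=60, Vance→D 7·4=28, Orton→C 3·10=30, Elton→A 5·4=20, Quay→B 5·20=100, Pell→A 9·15=135, Largo→C 3·12=36. Service 508; fixed 430; total 938.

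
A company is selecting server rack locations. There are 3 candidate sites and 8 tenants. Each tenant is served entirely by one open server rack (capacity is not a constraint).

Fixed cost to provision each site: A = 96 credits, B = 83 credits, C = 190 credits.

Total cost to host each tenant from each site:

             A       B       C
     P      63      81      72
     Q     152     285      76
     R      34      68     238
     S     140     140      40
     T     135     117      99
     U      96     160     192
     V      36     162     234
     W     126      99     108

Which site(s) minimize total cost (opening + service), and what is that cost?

For any fixed open set, each tenant goes to its cheapest open site; total = fixed + service.
{A, C}: P→A 63, Q→C 76, R→A 34, S→C 40, T→C 99, U→A 96, V→A 36, W→C 108. Service 552; fixed 286; total 838.
{A}: P→A 63, Q→A 152, R→A 34, S→A 140, T→A 135, U→A 96, V→A 36, W→A 126. Service 782; fixed 96; total 878.
{A, B, C}: service 543 + fixed 369 = 912
{B}: P→B 81, Q→B 285, R→B 68, S→B 140, T→B 117, U→B 160, V→B 162, W→B 99. Service 1112; fixed 83; total 1195.
No other subset beats 838.

Open A and C; minimum total cost 838.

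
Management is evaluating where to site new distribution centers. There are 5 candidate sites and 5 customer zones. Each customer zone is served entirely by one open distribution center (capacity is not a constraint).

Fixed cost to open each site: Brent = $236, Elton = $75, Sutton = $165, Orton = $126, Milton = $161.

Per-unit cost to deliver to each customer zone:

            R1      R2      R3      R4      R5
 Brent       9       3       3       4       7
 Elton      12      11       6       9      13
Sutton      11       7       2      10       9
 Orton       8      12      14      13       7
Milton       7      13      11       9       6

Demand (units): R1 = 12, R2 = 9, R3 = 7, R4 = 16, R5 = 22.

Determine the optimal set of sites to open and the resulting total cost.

For any fixed open set, each customer zone goes to its cheapest open site; total = fixed + service.
{Brent}: R1→Brent 9·12=108, R2→Brent 3·9=27, R3→Brent 3·7=21, R4→Brent 4·16=64, R5→Brent 7·22=154. Service 374; fixed 236; total 610.
{Brent, Elton}: R1→Brent 9·12=108, R2→Brent 3·9=27, R3→Brent 3·7=21, R4→Brent 4·16=64, R5→Brent 7·22=154. Service 374; fixed 311; total 685.
{Milton}: R1→Milton 7·12=84, R2→Milton 13·9=117, R3→Milton 11·7=77, R4→Milton 9·16=144, R5→Milton 6·22=132. Service 554; fixed 161; total 715.
{Brent, Elton, Sutton, Orton, Milton}: R1→Milton 7·12=84, R2→Brent 3·9=27, R3→Sutton 2·7=14, R4→Brent 4·16=64, R5→Milton 6·22=132. Service 321; fixed 763; total 1084.
No other subset beats 610.

Open Brent only; minimum total cost 610.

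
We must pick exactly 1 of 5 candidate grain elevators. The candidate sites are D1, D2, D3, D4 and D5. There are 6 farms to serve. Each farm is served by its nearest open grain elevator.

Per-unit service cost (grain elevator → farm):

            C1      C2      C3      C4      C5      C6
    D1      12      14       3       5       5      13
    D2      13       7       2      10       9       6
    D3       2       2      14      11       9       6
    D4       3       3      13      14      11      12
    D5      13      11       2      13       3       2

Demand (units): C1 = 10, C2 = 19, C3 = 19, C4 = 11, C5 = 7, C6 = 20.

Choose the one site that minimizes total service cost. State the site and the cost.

With exactly 1 open, each farm uses its cheapest among the chosen.
{D5}: C1→D5 13·10=130, C2→D5 11·19=209, C3→D5 2·19=38, C4→D5 13·11=143, C5→D5 3·7=21, C6→D5 2·20=40. Service cost 581.
{D2}: service cost 594
{D3}: service cost 628
Among all 5 size-1 choices, {D5} is lowest.

Choose D5 only; total service cost 581.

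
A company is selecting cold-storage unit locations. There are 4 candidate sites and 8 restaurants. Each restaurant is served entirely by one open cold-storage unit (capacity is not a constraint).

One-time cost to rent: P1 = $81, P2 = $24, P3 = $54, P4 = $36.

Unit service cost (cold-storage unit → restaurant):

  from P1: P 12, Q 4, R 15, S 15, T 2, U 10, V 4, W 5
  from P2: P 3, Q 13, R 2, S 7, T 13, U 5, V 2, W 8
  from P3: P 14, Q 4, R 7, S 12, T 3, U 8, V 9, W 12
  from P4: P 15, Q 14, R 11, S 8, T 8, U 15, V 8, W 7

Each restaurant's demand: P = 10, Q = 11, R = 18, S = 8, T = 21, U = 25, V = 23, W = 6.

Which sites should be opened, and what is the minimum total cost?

For any fixed open set, each restaurant goes to its cheapest open site; total = fixed + service.
{P1, P2}: P→P2 3·10=30, Q→P1 4·11=44, R→P2 2·18=36, S→P2 7·8=56, T→P1 2·21=42, U→P2 5·25=125, V→P2 2·23=46, W→P1 5·6=30. Service 409; fixed 105; total 514.
{P2, P3}: service 448 + fixed 78 = 526
{P1, P2, P4}: service 409 + fixed 141 = 550
{P1, P2, P3, P4}: P→P2 3·10=30, Q→P1 4·11=44, R→P2 2·18=36, S→P2 7·8=56, T→P1 2·21=42, U→P2 5·25=125, V→P2 2·23=46, W→P1 5·6=30. Service 409; fixed 195; total 604.
No other subset beats 514.

Open P1 and P2; minimum total cost 514.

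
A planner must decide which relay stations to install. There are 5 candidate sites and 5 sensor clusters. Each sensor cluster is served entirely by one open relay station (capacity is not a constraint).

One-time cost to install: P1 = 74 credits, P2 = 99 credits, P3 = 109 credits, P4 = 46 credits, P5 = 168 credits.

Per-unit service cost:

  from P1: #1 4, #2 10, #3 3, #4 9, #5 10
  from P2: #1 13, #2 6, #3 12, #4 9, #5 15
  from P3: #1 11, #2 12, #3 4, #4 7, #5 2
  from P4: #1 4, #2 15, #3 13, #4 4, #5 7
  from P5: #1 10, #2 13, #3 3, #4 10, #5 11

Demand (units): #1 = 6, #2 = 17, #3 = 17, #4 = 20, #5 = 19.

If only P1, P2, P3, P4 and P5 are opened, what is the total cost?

Total cost: 791

Each sensor cluster is assigned to its cheapest site among the open ones.
{P1, P2, P3, P4, P5}: #1→P1 4·6=24, #2→P2 6·17=102, #3→P1 3·17=51, #4→P4 4·20=80, #5→P3 2·19=38. Service 295; fixed 496; total 791.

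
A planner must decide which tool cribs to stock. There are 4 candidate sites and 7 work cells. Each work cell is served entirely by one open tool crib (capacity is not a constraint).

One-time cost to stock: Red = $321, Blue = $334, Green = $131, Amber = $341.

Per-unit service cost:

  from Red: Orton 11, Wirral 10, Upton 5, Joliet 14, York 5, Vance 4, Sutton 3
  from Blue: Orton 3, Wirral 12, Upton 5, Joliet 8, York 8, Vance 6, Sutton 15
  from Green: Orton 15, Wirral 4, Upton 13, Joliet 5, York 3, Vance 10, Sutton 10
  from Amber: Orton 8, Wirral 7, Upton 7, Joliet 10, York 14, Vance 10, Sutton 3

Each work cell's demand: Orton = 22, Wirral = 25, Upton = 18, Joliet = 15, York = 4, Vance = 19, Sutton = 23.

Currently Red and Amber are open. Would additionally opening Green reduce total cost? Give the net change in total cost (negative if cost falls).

Yes — net change −27 (cost falls by 27).

Current service cost with {Red, Amber}: 756.
Adding Green: each work cell re-picks its cheapest; new service cost 598, saving 158.
Extra fixed cost: 131. Net change = 131 − 158 = -27.
(Totals: 1418 → 1391.)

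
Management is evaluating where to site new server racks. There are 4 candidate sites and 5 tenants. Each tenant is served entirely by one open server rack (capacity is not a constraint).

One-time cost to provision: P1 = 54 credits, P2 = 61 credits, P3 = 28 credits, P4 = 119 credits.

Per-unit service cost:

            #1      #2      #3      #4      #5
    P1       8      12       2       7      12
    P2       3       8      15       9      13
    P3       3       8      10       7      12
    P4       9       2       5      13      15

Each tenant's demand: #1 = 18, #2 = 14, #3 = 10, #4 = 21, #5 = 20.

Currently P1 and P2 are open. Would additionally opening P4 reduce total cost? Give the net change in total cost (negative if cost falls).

Current service cost with {P1, P2}: 573.
Adding P4: each tenant re-picks its cheapest; new service cost 489, saving 84.
Extra fixed cost: 119. Net change = 119 − 84 = 35.
(Totals: 688 → 723.)

No — net change +35 (cost rises by 35).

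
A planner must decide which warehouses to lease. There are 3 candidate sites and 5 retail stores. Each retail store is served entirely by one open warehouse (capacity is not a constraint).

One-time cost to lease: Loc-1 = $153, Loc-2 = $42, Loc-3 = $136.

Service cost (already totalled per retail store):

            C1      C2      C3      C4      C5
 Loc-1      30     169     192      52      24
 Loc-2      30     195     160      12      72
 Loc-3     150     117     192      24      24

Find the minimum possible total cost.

Minimum total cost: 511

For any fixed open set, each retail store goes to its cheapest open site; total = fixed + service.
{Loc-2}: C1→Loc-2 30, C2→Loc-2 195, C3→Loc-2 160, C4→Loc-2 12, C5→Loc-2 72. Service 469; fixed 42; total 511.
{Loc-2, Loc-3}: service 343 + fixed 178 = 521
{Loc-1, Loc-2}: service 395 + fixed 195 = 590
{Loc-1, Loc-2, Loc-3}: service 343 + fixed 331 = 674
No other subset beats 511.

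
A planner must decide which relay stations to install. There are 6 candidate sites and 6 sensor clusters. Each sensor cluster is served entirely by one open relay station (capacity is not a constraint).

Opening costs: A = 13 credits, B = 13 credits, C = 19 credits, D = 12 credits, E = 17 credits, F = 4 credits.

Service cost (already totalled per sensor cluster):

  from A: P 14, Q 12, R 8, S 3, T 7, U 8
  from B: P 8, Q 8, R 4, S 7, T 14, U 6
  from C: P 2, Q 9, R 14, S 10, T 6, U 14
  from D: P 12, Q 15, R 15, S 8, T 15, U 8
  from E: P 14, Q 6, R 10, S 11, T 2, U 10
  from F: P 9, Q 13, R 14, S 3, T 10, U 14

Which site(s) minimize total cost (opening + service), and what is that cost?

Open B and F; minimum total cost 56.

For any fixed open set, each sensor cluster goes to its cheapest open site; total = fixed + service.
{B, F}: P→B 8, Q→B 8, R→B 4, S→F 3, T→F 10, U→B 6. Service 39; fixed 17; total 56.
{B}: P→B 8, Q→B 8, R→B 4, S→B 7, T→B 14, U→B 6. Service 47; fixed 13; total 60.
{E, F}: service 40 + fixed 21 = 61
{A, B, C, D, E, F}: P→C 2, Q→E 6, R→B 4, S→A 3, T→E 2, U→B 6. Service 23; fixed 78; total 101.
No other subset beats 56.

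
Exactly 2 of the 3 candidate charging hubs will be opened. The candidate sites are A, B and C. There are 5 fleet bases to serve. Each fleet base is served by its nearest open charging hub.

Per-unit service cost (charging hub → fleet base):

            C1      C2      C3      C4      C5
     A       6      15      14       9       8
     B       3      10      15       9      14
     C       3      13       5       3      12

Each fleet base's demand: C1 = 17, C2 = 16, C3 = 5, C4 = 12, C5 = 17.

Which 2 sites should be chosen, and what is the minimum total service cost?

With exactly 2 open, each fleet base uses its cheapest among the chosen.
{A, C}: C1→C 3·17=51, C2→C 13·16=208, C3→C 5·5=25, C4→C 3·12=36, C5→A 8·17=136. Service cost 456.
{B, C}: service cost 476
{A, B}: service cost 525
Among all 3 size-2 choices, {A, C} is lowest.

Choose A and C; total service cost 456.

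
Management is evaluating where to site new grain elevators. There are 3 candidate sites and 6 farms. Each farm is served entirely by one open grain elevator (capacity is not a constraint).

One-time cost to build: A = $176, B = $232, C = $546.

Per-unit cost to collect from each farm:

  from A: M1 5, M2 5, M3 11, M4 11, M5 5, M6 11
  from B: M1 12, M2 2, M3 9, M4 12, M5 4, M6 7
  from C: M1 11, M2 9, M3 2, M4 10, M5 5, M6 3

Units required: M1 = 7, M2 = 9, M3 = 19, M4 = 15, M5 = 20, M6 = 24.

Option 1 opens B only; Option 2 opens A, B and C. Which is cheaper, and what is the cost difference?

Option 1 is cheaper by 414.

Option 1: {B}: M1→B 12·7=84, M2→B 2·9=18, M3→B 9·19=171, M4→B 12·15=180, M5→B 4·20=80, M6→B 7·24=168. Service 701; fixed 232; total 933.
Option 2: {A, B, C}: M1→A 5·7=35, M2→B 2·9=18, M3→C 2·19=38, M4→C 10·15=150, M5→B 4·20=80, M6→C 3·24=72. Service 393; fixed 954; total 1347.
Difference: |933 − 1347| = 414.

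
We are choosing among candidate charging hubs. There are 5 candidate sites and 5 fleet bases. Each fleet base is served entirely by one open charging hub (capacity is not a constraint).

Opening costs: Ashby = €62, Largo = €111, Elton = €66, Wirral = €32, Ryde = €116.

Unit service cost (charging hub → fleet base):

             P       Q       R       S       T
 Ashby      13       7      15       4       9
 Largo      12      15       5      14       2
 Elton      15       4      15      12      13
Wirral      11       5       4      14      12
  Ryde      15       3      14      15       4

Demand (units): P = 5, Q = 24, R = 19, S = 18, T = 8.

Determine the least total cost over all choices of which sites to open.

For any fixed open set, each fleet base goes to its cheapest open site; total = fixed + service.
{Ashby, Wirral}: P→Wirral 11·5=55, Q→Wirral 5·24=120, R→Wirral 4·19=76, S→Ashby 4·18=72, T→Ashby 9·8=72. Service 395; fixed 94; total 489.
{Ashby, Wirral, Ryde}: P→Wirral 11·5=55, Q→Ryde 3·24=72, R→Wirral 4·19=76, S→Ashby 4·18=72, T→Ryde 4·8=32. Service 307; fixed 210; total 517.
{Ashby, Elton, Wirral}: service 371 + fixed 160 = 531
{Ashby, Largo, Elton, Wirral, Ryde}: service 291 + fixed 387 = 678
No other subset beats 489.

Minimum total cost: 489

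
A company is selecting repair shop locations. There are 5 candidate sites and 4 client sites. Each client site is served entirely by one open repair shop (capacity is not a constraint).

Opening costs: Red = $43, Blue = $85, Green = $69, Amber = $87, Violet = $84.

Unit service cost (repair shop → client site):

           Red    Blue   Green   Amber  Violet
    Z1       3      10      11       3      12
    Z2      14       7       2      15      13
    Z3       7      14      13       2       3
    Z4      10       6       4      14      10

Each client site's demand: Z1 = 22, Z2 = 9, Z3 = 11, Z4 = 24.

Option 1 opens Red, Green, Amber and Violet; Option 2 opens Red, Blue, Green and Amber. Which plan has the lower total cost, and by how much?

Option 1: {Red, Green, Amber, Violet}: Z1→Red 3·22=66, Z2→Green 2·9=18, Z3→Amber 2·11=22, Z4→Green 4·24=96. Service 202; fixed 283; total 485.
Option 2: {Red, Blue, Green, Amber}: Z1→Red 3·22=66, Z2→Green 2·9=18, Z3→Amber 2·11=22, Z4→Green 4·24=96. Service 202; fixed 284; total 486.
Difference: |485 − 486| = 1.

Option 1 is cheaper by 1.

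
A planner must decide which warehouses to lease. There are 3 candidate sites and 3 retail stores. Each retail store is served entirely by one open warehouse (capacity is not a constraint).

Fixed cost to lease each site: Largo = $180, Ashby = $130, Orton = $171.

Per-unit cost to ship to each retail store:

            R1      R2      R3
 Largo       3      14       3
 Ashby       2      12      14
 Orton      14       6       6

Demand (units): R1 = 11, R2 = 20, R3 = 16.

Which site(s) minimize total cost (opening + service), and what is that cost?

Open Ashby and Orton; minimum total cost 539.

For any fixed open set, each retail store goes to its cheapest open site; total = fixed + service.
{Ashby, Orton}: R1→Ashby 2·11=22, R2→Orton 6·20=120, R3→Orton 6·16=96. Service 238; fixed 301; total 539.
{Largo}: R1→Largo 3·11=33, R2→Largo 14·20=280, R3→Largo 3·16=48. Service 361; fixed 180; total 541.
{Orton}: service 370 + fixed 171 = 541
{Largo, Ashby, Orton}: R1→Ashby 2·11=22, R2→Orton 6·20=120, R3→Largo 3·16=48. Service 190; fixed 481; total 671.
(All 7 nonempty subsets were checked; Ashby and Orton is lowest.)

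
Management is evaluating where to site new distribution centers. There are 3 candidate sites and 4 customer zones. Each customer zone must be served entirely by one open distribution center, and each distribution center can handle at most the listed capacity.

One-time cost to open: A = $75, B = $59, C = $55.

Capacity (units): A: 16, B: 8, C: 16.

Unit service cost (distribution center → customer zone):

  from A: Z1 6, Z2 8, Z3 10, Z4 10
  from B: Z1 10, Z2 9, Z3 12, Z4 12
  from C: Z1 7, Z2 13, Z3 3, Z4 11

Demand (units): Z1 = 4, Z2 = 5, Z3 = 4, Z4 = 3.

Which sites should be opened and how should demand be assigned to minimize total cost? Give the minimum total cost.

Minimum total cost: 193

Open {C}: Z1→C 7·4=28, Z2→C 13·5=65, Z3→C 3·4=12, Z4→C 11·3=33.
Loads: C carries 16/16. Service 138; fixed 55; total 193.
Next best feasible plan costs 209.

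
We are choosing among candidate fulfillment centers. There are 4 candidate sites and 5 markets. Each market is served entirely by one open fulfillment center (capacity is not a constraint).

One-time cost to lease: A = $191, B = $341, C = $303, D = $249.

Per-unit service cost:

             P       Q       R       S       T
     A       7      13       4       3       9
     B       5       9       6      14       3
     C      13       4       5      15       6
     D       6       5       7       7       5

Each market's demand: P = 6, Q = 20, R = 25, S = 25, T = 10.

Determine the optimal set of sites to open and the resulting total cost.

For any fixed open set, each market goes to its cheapest open site; total = fixed + service.
{A}: P→A 7·6=42, Q→A 13·20=260, R→A 4·25=100, S→A 3·25=75, T→A 9·10=90. Service 567; fixed 191; total 758.
{D}: service 536 + fixed 249 = 785
{A, D}: P→D 6·6=36, Q→D 5·20=100, R→A 4·25=100, S→A 3·25=75, T→D 5·10=50. Service 361; fixed 440; total 801.
{A, B, C, D}: P→B 5·6=30, Q→C 4·20=80, R→A 4·25=100, S→A 3·25=75, T→B 3·10=30. Service 315; fixed 1084; total 1399.
(All 15 nonempty subsets were checked; A only is lowest.)

Open A only; minimum total cost 758.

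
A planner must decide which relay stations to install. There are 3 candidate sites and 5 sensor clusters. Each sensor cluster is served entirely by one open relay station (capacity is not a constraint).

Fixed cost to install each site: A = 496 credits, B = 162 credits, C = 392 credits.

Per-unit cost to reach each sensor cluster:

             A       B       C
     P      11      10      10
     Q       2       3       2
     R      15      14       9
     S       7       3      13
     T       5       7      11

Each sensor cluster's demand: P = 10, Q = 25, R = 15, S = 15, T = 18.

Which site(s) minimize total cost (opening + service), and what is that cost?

Open B only; minimum total cost 718.

For any fixed open set, each sensor cluster goes to its cheapest open site; total = fixed + service.
{B}: P→B 10·10=100, Q→B 3·25=75, R→B 14·15=210, S→B 3·15=45, T→B 7·18=126. Service 556; fixed 162; total 718.
{B, C}: service 456 + fixed 554 = 1010
{C}: service 678 + fixed 392 = 1070
{A, B, C}: P→B 10·10=100, Q→A 2·25=50, R→C 9·15=135, S→B 3·15=45, T→A 5·18=90. Service 420; fixed 1050; total 1470.
No other subset beats 718.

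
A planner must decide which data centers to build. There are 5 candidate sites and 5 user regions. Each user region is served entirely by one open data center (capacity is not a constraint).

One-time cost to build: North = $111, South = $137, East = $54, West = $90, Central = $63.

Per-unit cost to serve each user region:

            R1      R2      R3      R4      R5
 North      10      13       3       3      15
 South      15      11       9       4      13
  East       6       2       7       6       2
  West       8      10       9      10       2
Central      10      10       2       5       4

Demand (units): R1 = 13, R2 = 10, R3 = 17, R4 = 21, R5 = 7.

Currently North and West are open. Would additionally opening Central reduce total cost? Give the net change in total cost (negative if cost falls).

No — net change +46 (cost rises by 46).

Current service cost with {North, West}: 332.
Adding Central: each user region re-picks its cheapest; new service cost 315, saving 17.
Extra fixed cost: 63. Net change = 63 − 17 = 46.
(Totals: 533 → 579.)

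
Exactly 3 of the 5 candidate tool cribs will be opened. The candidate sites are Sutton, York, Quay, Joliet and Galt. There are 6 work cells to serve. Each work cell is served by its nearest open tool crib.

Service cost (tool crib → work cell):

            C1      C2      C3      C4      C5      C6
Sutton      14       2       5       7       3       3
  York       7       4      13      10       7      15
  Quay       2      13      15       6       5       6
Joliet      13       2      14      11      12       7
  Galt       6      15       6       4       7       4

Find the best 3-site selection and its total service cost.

With exactly 3 open, each work cell uses its cheapest among the chosen.
{Sutton, Quay, Galt}: C1→Quay 2, C2→Sutton 2, C3→Sutton 5, C4→Galt 4, C5→Sutton 3, C6→Sutton 3. Service cost 19.
{Sutton, York, Quay}: service cost 21
{Sutton, Quay, Joliet}: service cost 21
Among all 10 size-3 choices, {Sutton, Quay, Galt} is lowest.

Choose Sutton, Quay and Galt; total service cost 19.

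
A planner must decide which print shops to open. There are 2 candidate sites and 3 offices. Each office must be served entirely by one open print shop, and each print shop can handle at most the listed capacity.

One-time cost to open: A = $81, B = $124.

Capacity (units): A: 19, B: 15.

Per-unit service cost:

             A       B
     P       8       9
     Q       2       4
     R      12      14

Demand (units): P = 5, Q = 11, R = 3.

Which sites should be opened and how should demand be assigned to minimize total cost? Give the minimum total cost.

Minimum total cost: 179

Open {A}: P→A 8·5=40, Q→A 2·11=22, R→A 12·3=36.
Loads: A carries 19/19. Service 98; fixed 81; total 179.
Next best feasible plan costs 303.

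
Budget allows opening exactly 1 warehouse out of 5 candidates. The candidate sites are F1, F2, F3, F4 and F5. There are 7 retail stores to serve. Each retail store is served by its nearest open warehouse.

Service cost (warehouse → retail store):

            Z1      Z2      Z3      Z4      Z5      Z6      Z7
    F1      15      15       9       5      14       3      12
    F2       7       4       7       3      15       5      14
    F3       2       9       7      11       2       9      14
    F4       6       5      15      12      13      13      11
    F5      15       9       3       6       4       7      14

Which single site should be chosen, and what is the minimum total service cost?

Choose F3 only; total service cost 54.

With exactly 1 open, each retail store uses its cheapest among the chosen.
{F3}: Z1→F3 2, Z2→F3 9, Z3→F3 7, Z4→F3 11, Z5→F3 2, Z6→F3 9, Z7→F3 14. Service cost 54.
{F2}: service cost 55
{F5}: service cost 58
Among all 5 size-1 choices, {F3} is lowest.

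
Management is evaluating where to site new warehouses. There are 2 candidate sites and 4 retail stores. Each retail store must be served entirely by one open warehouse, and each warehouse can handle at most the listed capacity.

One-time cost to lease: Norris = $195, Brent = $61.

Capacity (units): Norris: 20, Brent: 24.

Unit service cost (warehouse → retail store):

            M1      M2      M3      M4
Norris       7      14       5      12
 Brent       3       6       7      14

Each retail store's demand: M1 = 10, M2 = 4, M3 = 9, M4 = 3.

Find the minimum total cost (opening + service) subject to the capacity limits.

Open {Norris, Brent}: M1→Brent 3·10=30, M2→Brent 6·4=24, M3→Norris 5·9=45, M4→Norris 12·3=36.
Loads: Norris carries 12/20, Brent carries 14/24. Service 135; fixed 256; total 391.
Next best feasible plan costs 397.

Minimum total cost: 391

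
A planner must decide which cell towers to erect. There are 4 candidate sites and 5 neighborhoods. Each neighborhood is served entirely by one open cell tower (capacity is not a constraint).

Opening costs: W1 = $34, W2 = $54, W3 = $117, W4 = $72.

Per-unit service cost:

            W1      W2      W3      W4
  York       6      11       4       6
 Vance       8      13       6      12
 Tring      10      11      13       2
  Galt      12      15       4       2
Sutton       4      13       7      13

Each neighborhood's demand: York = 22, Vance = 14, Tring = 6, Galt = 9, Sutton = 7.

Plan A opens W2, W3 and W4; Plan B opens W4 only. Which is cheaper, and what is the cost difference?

Plan B is cheaper by 1.

Plan A: {W2, W3, W4}: York→W3 4·22=88, Vance→W3 6·14=84, Tring→W4 2·6=12, Galt→W4 2·9=18, Sutton→W3 7·7=49. Service 251; fixed 243; total 494.
Plan B: {W4}: York→W4 6·22=132, Vance→W4 12·14=168, Tring→W4 2·6=12, Galt→W4 2·9=18, Sutton→W4 13·7=91. Service 421; fixed 72; total 493.
Difference: |494 − 493| = 1.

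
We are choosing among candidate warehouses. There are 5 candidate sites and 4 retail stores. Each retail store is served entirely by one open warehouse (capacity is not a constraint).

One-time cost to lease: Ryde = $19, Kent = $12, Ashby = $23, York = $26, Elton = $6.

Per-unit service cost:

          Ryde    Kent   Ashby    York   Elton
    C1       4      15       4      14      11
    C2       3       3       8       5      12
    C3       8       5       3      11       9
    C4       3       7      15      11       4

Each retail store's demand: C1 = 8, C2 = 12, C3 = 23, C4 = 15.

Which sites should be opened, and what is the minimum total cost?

Open Ryde and Ashby; minimum total cost 224.

For any fixed open set, each retail store goes to its cheapest open site; total = fixed + service.
{Ryde, Ashby}: C1→Ryde 4·8=32, C2→Ryde 3·12=36, C3→Ashby 3·23=69, C4→Ryde 3·15=45. Service 182; fixed 42; total 224.
{Ryde, Ashby, Elton}: service 182 + fixed 48 = 230
{Ryde, Kent, Ashby}: C1→Ryde 4·8=32, C2→Ryde 3·12=36, C3→Ashby 3·23=69, C4→Ryde 3·15=45. Service 182; fixed 54; total 236.
{Ryde, Kent, Ashby, York, Elton}: service 182 + fixed 86 = 268
No other subset beats 224.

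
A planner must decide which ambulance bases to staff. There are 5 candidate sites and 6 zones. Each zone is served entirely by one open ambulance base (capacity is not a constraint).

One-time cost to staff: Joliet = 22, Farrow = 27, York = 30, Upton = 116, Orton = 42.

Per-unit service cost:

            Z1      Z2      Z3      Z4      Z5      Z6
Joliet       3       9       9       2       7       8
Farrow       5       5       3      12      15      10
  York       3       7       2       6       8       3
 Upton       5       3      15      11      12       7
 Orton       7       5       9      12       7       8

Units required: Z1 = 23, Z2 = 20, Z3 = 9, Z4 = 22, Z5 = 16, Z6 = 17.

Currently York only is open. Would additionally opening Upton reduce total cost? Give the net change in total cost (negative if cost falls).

No — net change +36 (cost rises by 36).

Current service cost with {York}: 538.
Adding Upton: each zone re-picks its cheapest; new service cost 458, saving 80.
Extra fixed cost: 116. Net change = 116 − 80 = 36.
(Totals: 568 → 604.)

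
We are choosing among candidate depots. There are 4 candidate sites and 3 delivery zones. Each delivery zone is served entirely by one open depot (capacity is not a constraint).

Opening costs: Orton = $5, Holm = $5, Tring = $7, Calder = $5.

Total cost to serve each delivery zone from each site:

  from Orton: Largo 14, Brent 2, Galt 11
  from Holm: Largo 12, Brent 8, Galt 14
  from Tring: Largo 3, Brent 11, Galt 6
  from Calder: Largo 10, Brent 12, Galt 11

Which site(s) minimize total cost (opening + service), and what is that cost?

Open Orton and Tring; minimum total cost 23.

For any fixed open set, each delivery zone goes to its cheapest open site; total = fixed + service.
{Orton, Tring}: Largo→Tring 3, Brent→Orton 2, Galt→Tring 6. Service 11; fixed 12; total 23.
{Tring}: service 20 + fixed 7 = 27
{Orton, Holm, Tring}: Largo→Tring 3, Brent→Orton 2, Galt→Tring 6. Service 11; fixed 17; total 28.
{Orton, Holm, Tring, Calder}: service 11 + fixed 22 = 33
No other subset beats 23.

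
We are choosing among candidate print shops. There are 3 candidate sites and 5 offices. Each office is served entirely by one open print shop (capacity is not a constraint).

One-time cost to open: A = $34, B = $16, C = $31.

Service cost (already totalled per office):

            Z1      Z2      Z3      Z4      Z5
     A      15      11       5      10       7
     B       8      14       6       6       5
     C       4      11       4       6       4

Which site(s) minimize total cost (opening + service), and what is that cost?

Open B only; minimum total cost 55.

For any fixed open set, each office goes to its cheapest open site; total = fixed + service.
{B}: Z1→B 8, Z2→B 14, Z3→B 6, Z4→B 6, Z5→B 5. Service 39; fixed 16; total 55.
{C}: service 29 + fixed 31 = 60
{B, C}: Z1→C 4, Z2→C 11, Z3→C 4, Z4→B 6, Z5→C 4. Service 29; fixed 47; total 76.
{A, B, C}: Z1→C 4, Z2→A 11, Z3→C 4, Z4→B 6, Z5→C 4. Service 29; fixed 81; total 110.
(All 7 nonempty subsets were checked; B only is lowest.)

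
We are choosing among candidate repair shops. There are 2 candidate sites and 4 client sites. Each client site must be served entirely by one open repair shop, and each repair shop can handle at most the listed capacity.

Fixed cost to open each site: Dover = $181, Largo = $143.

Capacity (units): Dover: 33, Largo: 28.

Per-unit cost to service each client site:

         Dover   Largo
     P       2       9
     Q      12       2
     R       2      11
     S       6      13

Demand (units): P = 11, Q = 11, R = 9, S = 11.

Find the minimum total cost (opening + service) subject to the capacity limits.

Open {Dover, Largo}: P→Dover 2·11=22, Q→Largo 2·11=22, R→Dover 2·9=18, S→Dover 6·11=66.
Loads: Dover carries 31/33, Largo carries 11/28. Service 128; fixed 324; total 452.
Next best feasible plan costs 529.

Minimum total cost: 452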